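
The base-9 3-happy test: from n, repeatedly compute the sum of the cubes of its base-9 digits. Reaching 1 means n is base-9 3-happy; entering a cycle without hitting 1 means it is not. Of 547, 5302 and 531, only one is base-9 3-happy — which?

547: 547 → 775 → 127 → 127  — repeats 127 (not base-9 3-happy)
5302: 5302 → 416 → 134 → 638 → 1198 → 470 → 476 → 980 → 540 → 432 → 152 → 856 → 128 → 134  — repeats 134 (not base-9 3-happy)
531: 531 → 341 → 577 → 345 → 99 → 9 → 1  — reaches 1 (base-9 3-happy)

531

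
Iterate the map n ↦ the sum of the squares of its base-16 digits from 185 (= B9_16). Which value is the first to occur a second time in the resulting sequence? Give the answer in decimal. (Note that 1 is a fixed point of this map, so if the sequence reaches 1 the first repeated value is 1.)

185 = (11,9)_16 → 11² + 9² = 121 + 81 = 202
202 = (12,10)_16 → 12² + 10² = 144 + 100 = 244
244 = (15,4)_16 → 15² + 4² = 225 + 16 = 241
241 = (15,1)_16 → 15² + 1² = 225 + 1 = 226
226 = (14,2)_16 → 14² + 2² = 196 + 4 = 200
200 = (12,8)_16 → 12² + 8² = 144 + 64 = 208
208 = (13,0)_16 → 13² + 0² = 169 + 0 = 169
169 = (10,9)_16 → 10² + 9² = 100 + 81 = 181
181 = (11,5)_16 → 11² + 5² = 121 + 25 = 146
146 = (9,2)_16 → 9² + 2² = 81 + 4 = 85
85 = (5,5)_16 → 5² + 5² = 25 + 25 = 50
50 = (3,2)_16 → 3² + 2² = 9 + 4 = 13
13 = (13)_16 → 13² = 169  — 169 already appeared earlier.

169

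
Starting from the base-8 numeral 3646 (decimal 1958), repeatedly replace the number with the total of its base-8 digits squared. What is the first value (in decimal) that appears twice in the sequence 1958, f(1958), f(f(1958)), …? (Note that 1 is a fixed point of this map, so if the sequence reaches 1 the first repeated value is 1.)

1

1958 = (3,6,4,6)_8 → 3² + 6² + 4² + 6² = 97
97 = (1,4,1)_8 → 1² + 4² + 1² = 18
18 = (2,2)_8 → 2² + 2² = 8
8 = (1,0)_8 → 1² + 0² = 1  — reached the fixed point 1.
1 → 1, so 1 is the first repeated value.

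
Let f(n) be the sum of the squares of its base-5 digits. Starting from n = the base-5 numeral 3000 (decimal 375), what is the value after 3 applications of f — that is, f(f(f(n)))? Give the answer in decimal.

13

375 = (3,0,0,0)_5 → 3² + 0² + 0² + 0² = 9
9 = (1,4)_5 → 1² + 4² = 17
17 = (3,2)_5 → 3² + 2² = 13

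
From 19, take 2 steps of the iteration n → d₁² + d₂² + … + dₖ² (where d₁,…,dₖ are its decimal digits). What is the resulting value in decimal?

19 → 1² + 9² = 82
82 → 8² + 2² = 68

68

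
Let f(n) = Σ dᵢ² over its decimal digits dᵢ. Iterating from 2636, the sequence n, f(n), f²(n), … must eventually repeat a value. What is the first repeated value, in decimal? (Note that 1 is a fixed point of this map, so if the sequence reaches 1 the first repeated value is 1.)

2636 → 2² + 6² + 3² + 6² = 85
85 → 8² + 5² = 89
89 → 8² + 9² = 145
145 → 1² + 4² + 5² = 42
42 → 4² + 2² = 20
20 → 2² + 0² = 4
4 → 4² = 16
16 → 1² + 6² = 37
37 → 3² + 7² = 58
58 → 5² + 8² = 89  — 89 already appeared earlier.

89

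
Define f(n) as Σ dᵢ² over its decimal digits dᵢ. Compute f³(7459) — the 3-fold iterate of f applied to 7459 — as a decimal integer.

7459 → 7² + 4² + 5² + 9² = 171
171 → 1² + 7² + 1² = 51
51 → 5² + 1² = 26

26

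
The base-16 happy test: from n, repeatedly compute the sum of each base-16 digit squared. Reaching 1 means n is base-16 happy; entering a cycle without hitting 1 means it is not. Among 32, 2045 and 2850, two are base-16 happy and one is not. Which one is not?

2045

32: 32 → 4 → 16 → 1  — reaches 1 (base-16 happy)
2045: 2045 → 443 → 243 → 234 → 296 → 69 → 41 → 85 → 50 → 13 → 169 → 181 → 146 → 85  — repeats 85 (not base-16 happy)
2850: 2850 → 129 → 65 → 17 → 2 → 4 → 16 → 1  — reaches 1 (base-16 happy)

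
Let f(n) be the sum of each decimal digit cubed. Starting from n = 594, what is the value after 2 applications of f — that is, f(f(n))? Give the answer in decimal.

1242

594 → 5³ + 9³ + 4³ = 918
918 → 9³ + 1³ + 8³ = 1242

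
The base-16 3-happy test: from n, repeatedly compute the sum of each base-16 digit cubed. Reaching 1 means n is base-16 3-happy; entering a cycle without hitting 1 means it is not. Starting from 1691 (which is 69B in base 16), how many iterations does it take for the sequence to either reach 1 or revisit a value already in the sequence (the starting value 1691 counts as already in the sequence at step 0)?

1691 = (6,9,11)_16 → 6³ + 9³ + 11³ = 2276
2276 = (8,14,4)_16 → 8³ + 14³ + 4³ = 3320
3320 = (12,15,8)_16 → 12³ + 15³ + 8³ = 5615
5615 = (1,5,14,15)_16 → 1³ + 5³ + 14³ + 15³ = 6245
6245 = (1,8,6,5)_16 → 1³ + 8³ + 6³ + 5³ = 854
854 = (3,5,6)_16 → 3³ + 5³ + 6³ = 368
368 = (1,7,0)_16 → 1³ + 7³ + 0³ = 344
344 = (1,5,8)_16 → 1³ + 5³ + 8³ = 638
638 = (2,7,14)_16 → 2³ + 7³ + 14³ = 3095
3095 = (12,1,7)_16 → 12³ + 1³ + 7³ = 2072
2072 = (8,1,8)_16 → 8³ + 1³ + 8³ = 1025
1025 = (4,0,1)_16 → 4³ + 0³ + 1³ = 65
65 = (4,1)_16 → 4³ + 1³ = 65  — 65 repeats.
That took 13 steps.

13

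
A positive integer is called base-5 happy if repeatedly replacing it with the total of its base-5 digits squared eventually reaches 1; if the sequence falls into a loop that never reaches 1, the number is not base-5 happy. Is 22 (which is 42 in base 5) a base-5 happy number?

not base-5 happy

22 = (4,2)_5 → 4² + 2² = 20
20 = (4,0)_5 → 4² + 0² = 16
16 = (3,1)_5 → 3² + 1² = 10
10 = (2,0)_5 → 2² + 0² = 4
4 = (4)_5 → 4² = 16  — 16 already seen; the sequence cycles without reaching 1.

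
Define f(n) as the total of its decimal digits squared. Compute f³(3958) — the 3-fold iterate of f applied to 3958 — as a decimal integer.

11

3958 → 3² + 9² + 5² + 8² = 9 + 81 + 25 + 64 = 179
179 → 1² + 7² + 9² = 1 + 49 + 81 = 131
131 → 1² + 3² + 1² = 1 + 9 + 1 = 11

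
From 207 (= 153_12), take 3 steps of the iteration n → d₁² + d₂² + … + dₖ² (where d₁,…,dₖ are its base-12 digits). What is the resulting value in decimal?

207 = (1,5,3)_12 → 1² + 5² + 3² = 35
35 = (2,11)_12 → 2² + 11² = 125
125 = (10,5)_12 → 10² + 5² = 125

125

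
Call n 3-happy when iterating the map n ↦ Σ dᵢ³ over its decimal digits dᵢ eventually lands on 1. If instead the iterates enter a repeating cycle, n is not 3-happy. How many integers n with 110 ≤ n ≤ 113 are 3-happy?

1

110: 110 → 2 → 8 → 512 → 134 → 92 → 737 → 713 → 371 → 371  — not 3-happy
111: 111 → 3 → 27 → 351 → 153 → 153  — not 3-happy
112: 112 → 10 → 1  — 3-happy
113: 113 → 29 → 737 → 713 → 371 → 371  — not 3-happy
3-happy: 112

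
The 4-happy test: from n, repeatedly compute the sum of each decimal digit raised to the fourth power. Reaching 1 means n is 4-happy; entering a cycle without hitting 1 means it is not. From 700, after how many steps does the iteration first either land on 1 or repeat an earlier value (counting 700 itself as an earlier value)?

700 → 7⁴ + 0⁴ + 0⁴ = 2401
2401 → 2⁴ + 4⁴ + 0⁴ + 1⁴ = 273
273 → 2⁴ + 7⁴ + 3⁴ = 2498
2498 → 2⁴ + 4⁴ + 9⁴ + 8⁴ = 10929
10929 → 1⁴ + 0⁴ + 9⁴ + 2⁴ + 9⁴ = 13139
13139 → 1⁴ + 3⁴ + 1⁴ + 3⁴ + 9⁴ = 6725
6725 → 6⁴ + 7⁴ + 2⁴ + 5⁴ = 4338
4338 → 4⁴ + 3⁴ + 3⁴ + 8⁴ = 4514
4514 → 4⁴ + 5⁴ + 1⁴ + 4⁴ = 1138
1138 → 1⁴ + 1⁴ + 3⁴ + 8⁴ = 4179
4179 → 4⁴ + 1⁴ + 7⁴ + 9⁴ = 9219
9219 → 9⁴ + 2⁴ + 1⁴ + 9⁴ = 13139  — 13139 repeats.
That took 12 steps.

12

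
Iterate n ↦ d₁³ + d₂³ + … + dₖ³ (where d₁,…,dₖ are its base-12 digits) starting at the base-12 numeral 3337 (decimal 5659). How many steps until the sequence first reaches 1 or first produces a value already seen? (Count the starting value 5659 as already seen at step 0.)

5659 = (3,3,3,7)_12 → 424
424 = (2,11,4)_12 → 1403
1403 = (9,8,11)_12 → 2572
2572 = (1,5,10,4)_12 → 1190
1190 = (8,3,2)_12 → 547
547 = (3,9,7)_12 → 1099
1099 = (7,7,7)_12 → 1029
1029 = (7,1,9)_12 → 1073
1073 = (7,5,5)_12 → 593
593 = (4,1,5)_12 → 190
190 = (1,3,10)_12 → 1028
1028 = (7,1,8)_12 → 856
856 = (5,11,4)_12 → 1520
1520 = (10,6,8)_12 → 1728
1728 = (1,0,0,0)_12 → 1  — reached 1.
That took 15 steps.

15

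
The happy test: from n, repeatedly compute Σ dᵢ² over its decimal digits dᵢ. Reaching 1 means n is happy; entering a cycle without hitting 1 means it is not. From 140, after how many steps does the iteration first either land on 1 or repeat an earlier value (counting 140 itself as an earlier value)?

140 → 1² + 4² + 0² = 1 + 16 + 0 = 17
17 → 1² + 7² = 1 + 49 = 50
50 → 5² + 0² = 25 + 0 = 25
25 → 2² + 5² = 4 + 25 = 29
29 → 2² + 9² = 4 + 81 = 85
85 → 8² + 5² = 64 + 25 = 89
89 → 8² + 9² = 64 + 81 = 145
145 → 1² + 4² + 5² = 1 + 16 + 25 = 42
42 → 4² + 2² = 16 + 4 = 20
20 → 2² + 0² = 4 + 0 = 4
4 → 4² = 16
16 → 1² + 6² = 1 + 36 = 37
37 → 3² + 7² = 9 + 49 = 58
58 → 5² + 8² = 25 + 64 = 89  — 89 repeats.
That took 14 steps.

14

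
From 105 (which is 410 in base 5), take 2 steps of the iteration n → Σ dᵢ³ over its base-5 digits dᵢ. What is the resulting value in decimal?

35

105 = (4,1,0)_5 → 4³ + 1³ + 0³ = 65
65 = (2,3,0)_5 → 2³ + 3³ + 0³ = 35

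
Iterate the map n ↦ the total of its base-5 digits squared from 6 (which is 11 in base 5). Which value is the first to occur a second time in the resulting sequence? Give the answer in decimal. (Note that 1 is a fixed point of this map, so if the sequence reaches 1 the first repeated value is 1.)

4

6 = (1,1)_5 → 1² + 1² = 1 + 1 = 2
2 = (2)_5 → 2² = 4
4 = (4)_5 → 4² = 16
16 = (3,1)_5 → 3² + 1² = 9 + 1 = 10
10 = (2,0)_5 → 2² + 0² = 4 + 0 = 4  — 4 already appeared earlier.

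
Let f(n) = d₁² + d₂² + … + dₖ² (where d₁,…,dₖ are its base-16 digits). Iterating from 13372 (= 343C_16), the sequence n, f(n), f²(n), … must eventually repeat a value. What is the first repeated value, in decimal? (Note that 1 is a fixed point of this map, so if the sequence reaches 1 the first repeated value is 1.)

169

13372 = (3,4,3,12)_16 → 3² + 4² + 3² + 12² = 9 + 16 + 9 + 144 = 178
178 = (11,2)_16 → 11² + 2² = 121 + 4 = 125
125 = (7,13)_16 → 7² + 13² = 49 + 169 = 218
218 = (13,10)_16 → 13² + 10² = 169 + 100 = 269
269 = (1,0,13)_16 → 1² + 0² + 13² = 1 + 0 + 169 = 170
170 = (10,10)_16 → 10² + 10² = 100 + 100 = 200
200 = (12,8)_16 → 12² + 8² = 144 + 64 = 208
208 = (13,0)_16 → 13² + 0² = 169 + 0 = 169
169 = (10,9)_16 → 10² + 9² = 100 + 81 = 181
181 = (11,5)_16 → 11² + 5² = 121 + 25 = 146
146 = (9,2)_16 → 9² + 2² = 81 + 4 = 85
85 = (5,5)_16 → 5² + 5² = 25 + 25 = 50
50 = (3,2)_16 → 3² + 2² = 9 + 4 = 13
13 = (13)_16 → 13² = 169  — 169 already appeared earlier.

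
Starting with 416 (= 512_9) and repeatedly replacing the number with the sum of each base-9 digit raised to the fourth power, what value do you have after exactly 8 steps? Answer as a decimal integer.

416 = (5,1,2)_9 → 5⁴ + 1⁴ + 2⁴ = 642
642 = (7,8,3)_9 → 7⁴ + 8⁴ + 3⁴ = 6578
6578 = (1,0,0,1,8)_9 → 1⁴ + 0⁴ + 0⁴ + 1⁴ + 8⁴ = 4098
4098 = (5,5,5,3)_9 → 5⁴ + 5⁴ + 5⁴ + 3⁴ = 1956
1956 = (2,6,1,3)_9 → 2⁴ + 6⁴ + 1⁴ + 3⁴ = 1394
1394 = (1,8,1,8)_9 → 1⁴ + 8⁴ + 1⁴ + 8⁴ = 8194
8194 = (1,2,2,1,4)_9 → 1⁴ + 2⁴ + 2⁴ + 1⁴ + 4⁴ = 290
290 = (3,5,2)_9 → 3⁴ + 5⁴ + 2⁴ = 722

722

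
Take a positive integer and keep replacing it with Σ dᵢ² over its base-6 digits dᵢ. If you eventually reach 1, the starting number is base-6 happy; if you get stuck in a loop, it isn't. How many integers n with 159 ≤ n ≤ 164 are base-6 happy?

159: 159 → 29 → 41 → 26 → 20 → 13 → 5 → 25 → 17 → 29  (repeats 29)
160: 160 → 36 → 1  (reaches 1)
161: 161 → 45 → 11 → 26 → 20 → 13 → 5 → 25 → 17 → 29 → 41 → 26  (repeats 26)
162: 162 → 25 → 17 → 29 → 41 → 26 → 20 → 13 → 5 → 25  (repeats 25)
163: 163 → 26 → 20 → 13 → 5 → 25 → 17 → 29 → 41 → 26  (repeats 26)
164: 164 → 29 → 41 → 26 → 20 → 13 → 5 → 25 → 17 → 29  (repeats 29)
base-6 happy: 160

1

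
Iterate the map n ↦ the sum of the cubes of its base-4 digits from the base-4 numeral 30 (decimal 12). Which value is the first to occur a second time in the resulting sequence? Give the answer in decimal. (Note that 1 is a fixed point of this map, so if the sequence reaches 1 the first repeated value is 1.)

12 = (3,0)_4 → 27
27 = (1,2,3)_4 → 36
36 = (2,1,0)_4 → 9
9 = (2,1)_4 → 9  — 9 already appeared earlier.

9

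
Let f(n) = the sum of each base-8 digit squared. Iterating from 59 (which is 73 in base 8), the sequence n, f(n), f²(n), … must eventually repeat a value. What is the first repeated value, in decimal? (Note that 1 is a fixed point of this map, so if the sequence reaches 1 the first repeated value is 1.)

16

59 = (7,3)_8 → 7² + 3² = 49 + 9 = 58
58 = (7,2)_8 → 7² + 2² = 49 + 4 = 53
53 = (6,5)_8 → 6² + 5² = 36 + 25 = 61
61 = (7,5)_8 → 7² + 5² = 49 + 25 = 74
74 = (1,1,2)_8 → 1² + 1² + 2² = 1 + 1 + 4 = 6
6 = (6)_8 → 6² = 36
36 = (4,4)_8 → 4² + 4² = 16 + 16 = 32
32 = (4,0)_8 → 4² + 0² = 16 + 0 = 16
16 = (2,0)_8 → 2² + 0² = 4 + 0 = 4
4 = (4)_8 → 4² = 16  — 16 already appeared earlier.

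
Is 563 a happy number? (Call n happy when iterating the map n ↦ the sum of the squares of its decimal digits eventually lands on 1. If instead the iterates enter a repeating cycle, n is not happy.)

happy

563 → 5² + 6² + 3² = 25 + 36 + 9 = 70
70 → 7² + 0² = 49 + 0 = 49
49 → 4² + 9² = 16 + 81 = 97
97 → 9² + 7² = 81 + 49 = 130
130 → 1² + 3² + 0² = 1 + 9 + 0 = 10
10 → 1² + 0² = 1 + 0 = 1  — reached 1.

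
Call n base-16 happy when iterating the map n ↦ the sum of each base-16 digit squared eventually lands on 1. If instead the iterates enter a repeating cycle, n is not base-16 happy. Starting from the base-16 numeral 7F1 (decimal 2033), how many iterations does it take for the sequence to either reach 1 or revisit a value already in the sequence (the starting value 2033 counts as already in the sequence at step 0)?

2033 = (7,15,1)_16 → 7² + 15² + 1² = 49 + 225 + 1 = 275
275 = (1,1,3)_16 → 1² + 1² + 3² = 1 + 1 + 9 = 11
11 = (11)_16 → 11² = 121
121 = (7,9)_16 → 7² + 9² = 49 + 81 = 130
130 = (8,2)_16 → 8² + 2² = 64 + 4 = 68
68 = (4,4)_16 → 4² + 4² = 16 + 16 = 32
32 = (2,0)_16 → 2² + 0² = 4 + 0 = 4
4 = (4)_16 → 4² = 16
16 = (1,0)_16 → 1² + 0² = 1 + 0 = 1  — reached 1.
That took 9 steps.

9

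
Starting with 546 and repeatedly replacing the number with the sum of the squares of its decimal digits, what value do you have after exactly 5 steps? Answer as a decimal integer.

20

546 → 5² + 4² + 6² = 25 + 16 + 36 = 77
77 → 7² + 7² = 49 + 49 = 98
98 → 9² + 8² = 81 + 64 = 145
145 → 1² + 4² + 5² = 1 + 16 + 25 = 42
42 → 4² + 2² = 16 + 4 = 20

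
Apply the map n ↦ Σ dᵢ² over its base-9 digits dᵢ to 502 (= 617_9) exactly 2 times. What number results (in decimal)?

26

502 = (6,1,7)_9 → 6² + 1² + 7² = 86
86 = (1,0,5)_9 → 1² + 0² + 5² = 26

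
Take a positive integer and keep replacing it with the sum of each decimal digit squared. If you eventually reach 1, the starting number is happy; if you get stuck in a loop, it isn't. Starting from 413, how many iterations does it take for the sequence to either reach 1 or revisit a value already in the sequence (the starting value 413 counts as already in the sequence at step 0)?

11

413 → 4² + 1² + 3² = 26
26 → 2² + 6² = 40
40 → 4² + 0² = 16
16 → 1² + 6² = 37
37 → 3² + 7² = 58
58 → 5² + 8² = 89
89 → 8² + 9² = 145
145 → 1² + 4² + 5² = 42
42 → 4² + 2² = 20
20 → 2² + 0² = 4
4 → 4² = 16  — 16 repeats.
That took 11 steps.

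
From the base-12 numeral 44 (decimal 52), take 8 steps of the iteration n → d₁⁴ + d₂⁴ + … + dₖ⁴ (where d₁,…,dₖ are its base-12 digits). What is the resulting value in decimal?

17042

52 = (4,4)_12 → 4⁴ + 4⁴ = 256 + 256 = 512
512 = (3,6,8)_12 → 3⁴ + 6⁴ + 8⁴ = 81 + 1296 + 4096 = 5473
5473 = (3,2,0,1)_12 → 3⁴ + 2⁴ + 0⁴ + 1⁴ = 81 + 16 + 0 + 1 = 98
98 = (8,2)_12 → 8⁴ + 2⁴ = 4096 + 16 = 4112
4112 = (2,4,6,8)_12 → 2⁴ + 4⁴ + 6⁴ + 8⁴ = 16 + 256 + 1296 + 4096 = 5664
5664 = (3,3,4,0)_12 → 3⁴ + 3⁴ + 4⁴ + 0⁴ = 81 + 81 + 256 + 0 = 418
418 = (2,10,10)_12 → 2⁴ + 10⁴ + 10⁴ = 16 + 10000 + 10000 = 20016
20016 = (11,7,0,0)_12 → 11⁴ + 7⁴ + 0⁴ + 0⁴ = 14641 + 2401 + 0 + 0 = 17042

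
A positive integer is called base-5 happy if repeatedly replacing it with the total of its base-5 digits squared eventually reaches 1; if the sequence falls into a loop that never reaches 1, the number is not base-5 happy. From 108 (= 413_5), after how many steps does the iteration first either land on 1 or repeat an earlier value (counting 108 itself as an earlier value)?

108 = (4,1,3)_5 → 4² + 1² + 3² = 16 + 1 + 9 = 26
26 = (1,0,1)_5 → 1² + 0² + 1² = 1 + 0 + 1 = 2
2 = (2)_5 → 2² = 4
4 = (4)_5 → 4² = 16
16 = (3,1)_5 → 3² + 1² = 9 + 1 = 10
10 = (2,0)_5 → 2² + 0² = 4 + 0 = 4  — 4 repeats.
That took 6 steps.

6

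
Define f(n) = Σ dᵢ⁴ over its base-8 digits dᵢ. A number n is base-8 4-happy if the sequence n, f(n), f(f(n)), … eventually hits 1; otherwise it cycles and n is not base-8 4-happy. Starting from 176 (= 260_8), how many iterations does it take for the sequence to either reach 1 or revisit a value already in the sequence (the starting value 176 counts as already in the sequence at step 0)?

176 = (2,6,0)_8 → 2⁴ + 6⁴ + 0⁴ = 16 + 1296 + 0 = 1312
1312 = (2,4,4,0)_8 → 2⁴ + 4⁴ + 4⁴ + 0⁴ = 16 + 256 + 256 + 0 = 528
528 = (1,0,2,0)_8 → 1⁴ + 0⁴ + 2⁴ + 0⁴ = 1 + 0 + 16 + 0 = 17
17 = (2,1)_8 → 2⁴ + 1⁴ = 16 + 1 = 17  — 17 repeats.
That took 4 steps.

4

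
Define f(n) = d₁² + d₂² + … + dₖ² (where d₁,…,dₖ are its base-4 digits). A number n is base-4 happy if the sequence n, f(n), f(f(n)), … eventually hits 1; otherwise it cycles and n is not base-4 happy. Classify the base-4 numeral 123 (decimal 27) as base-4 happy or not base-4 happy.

base-4 happy

27 = (1,2,3)_4 → 1² + 2² + 3² = 1 + 4 + 9 = 14
14 = (3,2)_4 → 3² + 2² = 9 + 4 = 13
13 = (3,1)_4 → 3² + 1² = 9 + 1 = 10
10 = (2,2)_4 → 2² + 2² = 4 + 4 = 8
8 = (2,0)_4 → 2² + 0² = 4 + 0 = 4
4 = (1,0)_4 → 1² + 0² = 1 + 0 = 1  — reached 1.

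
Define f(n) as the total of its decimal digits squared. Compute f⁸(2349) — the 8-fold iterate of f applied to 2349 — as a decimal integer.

145

2349 → 2² + 3² + 4² + 9² = 4 + 9 + 16 + 81 = 110
110 → 1² + 1² + 0² = 1 + 1 + 0 = 2
2 → 2² = 4
4 → 4² = 16
16 → 1² + 6² = 1 + 36 = 37
37 → 3² + 7² = 9 + 49 = 58
58 → 5² + 8² = 25 + 64 = 89
89 → 8² + 9² = 64 + 81 = 145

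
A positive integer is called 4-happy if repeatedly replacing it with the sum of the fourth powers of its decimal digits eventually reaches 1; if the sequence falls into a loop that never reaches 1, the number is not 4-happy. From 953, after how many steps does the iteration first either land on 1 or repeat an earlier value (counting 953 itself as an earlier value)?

15

953 → 9⁴ + 5⁴ + 3⁴ = 7267
7267 → 7⁴ + 2⁴ + 6⁴ + 7⁴ = 6114
6114 → 6⁴ + 1⁴ + 1⁴ + 4⁴ = 1554
1554 → 1⁴ + 5⁴ + 5⁴ + 4⁴ = 1507
1507 → 1⁴ + 5⁴ + 0⁴ + 7⁴ = 3027
3027 → 3⁴ + 0⁴ + 2⁴ + 7⁴ = 2498
2498 → 2⁴ + 4⁴ + 9⁴ + 8⁴ = 10929
10929 → 1⁴ + 0⁴ + 9⁴ + 2⁴ + 9⁴ = 13139
13139 → 1⁴ + 3⁴ + 1⁴ + 3⁴ + 9⁴ = 6725
6725 → 6⁴ + 7⁴ + 2⁴ + 5⁴ = 4338
4338 → 4⁴ + 3⁴ + 3⁴ + 8⁴ = 4514
4514 → 4⁴ + 5⁴ + 1⁴ + 4⁴ = 1138
1138 → 1⁴ + 1⁴ + 3⁴ + 8⁴ = 4179
4179 → 4⁴ + 1⁴ + 7⁴ + 9⁴ = 9219
9219 → 9⁴ + 2⁴ + 1⁴ + 9⁴ = 13139  — 13139 repeats.
That took 15 steps.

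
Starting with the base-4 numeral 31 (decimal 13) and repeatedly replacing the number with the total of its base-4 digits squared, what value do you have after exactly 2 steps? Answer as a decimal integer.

13 = (3,1)_4 → 3² + 1² = 10
10 = (2,2)_4 → 2² + 2² = 8

8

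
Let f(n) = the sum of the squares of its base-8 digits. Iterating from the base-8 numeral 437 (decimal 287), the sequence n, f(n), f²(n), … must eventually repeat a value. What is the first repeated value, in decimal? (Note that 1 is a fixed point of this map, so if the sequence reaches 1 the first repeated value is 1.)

287 = (4,3,7)_8 → 4² + 3² + 7² = 16 + 9 + 49 = 74
74 = (1,1,2)_8 → 1² + 1² + 2² = 1 + 1 + 4 = 6
6 = (6)_8 → 6² = 36
36 = (4,4)_8 → 4² + 4² = 16 + 16 = 32
32 = (4,0)_8 → 4² + 0² = 16 + 0 = 16
16 = (2,0)_8 → 2² + 0² = 4 + 0 = 4
4 = (4)_8 → 4² = 16  — 16 already appeared earlier.

16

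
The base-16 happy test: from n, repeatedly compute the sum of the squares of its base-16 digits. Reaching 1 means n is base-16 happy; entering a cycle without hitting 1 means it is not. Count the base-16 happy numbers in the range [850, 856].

4

850: 850 → 38 → 40 → 68 → 32 → 4 → 16 → 1  — base-16 happy
851: 851 → 43 → 125 → 218 → 269 → 170 → 200 → 208 → 169 → 181 → 146 → 85 → 50 → 13 → 169  — not base-16 happy
852: 852 → 50 → 13 → 169 → 181 → 146 → 85 → 50  — not base-16 happy
853: 853 → 59 → 130 → 68 → 32 → 4 → 16 → 1  — base-16 happy
854: 854 → 70 → 52 → 25 → 82 → 29 → 170 → 200 → 208 → 169 → 181 → 146 → 85 → 50 → 13 → 169  — not base-16 happy
855: 855 → 83 → 34 → 8 → 64 → 16 → 1  — base-16 happy
856: 856 → 98 → 40 → 68 → 32 → 4 → 16 → 1  — base-16 happy
base-16 happy: 850, 853, 855, 856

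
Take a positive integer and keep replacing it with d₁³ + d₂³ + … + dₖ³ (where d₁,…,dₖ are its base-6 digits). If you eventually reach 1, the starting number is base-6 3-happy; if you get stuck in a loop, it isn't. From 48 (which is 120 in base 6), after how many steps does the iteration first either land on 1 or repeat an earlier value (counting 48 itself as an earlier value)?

6

48 = (1,2,0)_6 → 1³ + 2³ + 0³ = 9
9 = (1,3)_6 → 1³ + 3³ = 28
28 = (4,4)_6 → 4³ + 4³ = 128
128 = (3,3,2)_6 → 3³ + 3³ + 2³ = 62
62 = (1,4,2)_6 → 1³ + 4³ + 2³ = 73
73 = (2,0,1)_6 → 2³ + 0³ + 1³ = 9  — 9 repeats.
That took 6 steps.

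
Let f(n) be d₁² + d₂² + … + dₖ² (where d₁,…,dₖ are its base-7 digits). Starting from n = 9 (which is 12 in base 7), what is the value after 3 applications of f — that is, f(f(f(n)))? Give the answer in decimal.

9 = (1,2)_7 → 1² + 2² = 5
5 = (5)_7 → 5² = 25
25 = (3,4)_7 → 3² + 4² = 25

25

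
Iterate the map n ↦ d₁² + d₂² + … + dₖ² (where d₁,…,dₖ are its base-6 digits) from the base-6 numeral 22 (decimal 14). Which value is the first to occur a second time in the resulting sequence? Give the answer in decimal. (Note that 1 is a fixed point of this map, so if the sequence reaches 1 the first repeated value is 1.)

5

14 = (2,2)_6 → 2² + 2² = 4 + 4 = 8
8 = (1,2)_6 → 1² + 2² = 1 + 4 = 5
5 = (5)_6 → 5² = 25
25 = (4,1)_6 → 4² + 1² = 16 + 1 = 17
17 = (2,5)_6 → 2² + 5² = 4 + 25 = 29
29 = (4,5)_6 → 4² + 5² = 16 + 25 = 41
41 = (1,0,5)_6 → 1² + 0² + 5² = 1 + 0 + 25 = 26
26 = (4,2)_6 → 4² + 2² = 16 + 4 = 20
20 = (3,2)_6 → 3² + 2² = 9 + 4 = 13
13 = (2,1)_6 → 2² + 1² = 4 + 1 = 5  — 5 already appeared earlier.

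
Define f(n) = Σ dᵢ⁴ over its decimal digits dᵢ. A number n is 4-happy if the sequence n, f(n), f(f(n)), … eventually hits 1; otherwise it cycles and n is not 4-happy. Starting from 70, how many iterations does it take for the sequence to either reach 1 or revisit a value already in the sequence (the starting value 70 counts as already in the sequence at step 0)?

12

70 → 7⁴ + 0⁴ = 2401 + 0 = 2401
2401 → 2⁴ + 4⁴ + 0⁴ + 1⁴ = 16 + 256 + 0 + 1 = 273
273 → 2⁴ + 7⁴ + 3⁴ = 16 + 2401 + 81 = 2498
2498 → 2⁴ + 4⁴ + 9⁴ + 8⁴ = 16 + 256 + 6561 + 4096 = 10929
10929 → 1⁴ + 0⁴ + 9⁴ + 2⁴ + 9⁴ = 1 + 0 + 6561 + 16 + 6561 = 13139
13139 → 1⁴ + 3⁴ + 1⁴ + 3⁴ + 9⁴ = 1 + 81 + 1 + 81 + 6561 = 6725
6725 → 6⁴ + 7⁴ + 2⁴ + 5⁴ = 1296 + 2401 + 16 + 625 = 4338
4338 → 4⁴ + 3⁴ + 3⁴ + 8⁴ = 256 + 81 + 81 + 4096 = 4514
4514 → 4⁴ + 5⁴ + 1⁴ + 4⁴ = 256 + 625 + 1 + 256 = 1138
1138 → 1⁴ + 1⁴ + 3⁴ + 8⁴ = 1 + 1 + 81 + 4096 = 4179
4179 → 4⁴ + 1⁴ + 7⁴ + 9⁴ = 256 + 1 + 2401 + 6561 = 9219
9219 → 9⁴ + 2⁴ + 1⁴ + 9⁴ = 6561 + 16 + 1 + 6561 = 13139  — 13139 repeats.
That took 12 steps.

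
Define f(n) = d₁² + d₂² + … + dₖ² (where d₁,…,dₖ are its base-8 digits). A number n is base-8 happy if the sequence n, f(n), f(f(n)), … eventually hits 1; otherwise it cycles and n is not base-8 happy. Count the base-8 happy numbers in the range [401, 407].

1

401: 401 → 41 → 26 → 13 → 26  (repeats 26)
402: 402 → 44 → 41 → 26 → 13 → 26  (repeats 26)
403: 403 → 49 → 37 → 41 → 26 → 13 → 26  (repeats 26)
404: 404 → 56 → 49 → 37 → 41 → 26 → 13 → 26  (repeats 26)
405: 405 → 65 → 2 → 4 → 16 → 4  (repeats 4)
406: 406 → 76 → 18 → 8 → 1  (reaches 1)
407: 407 → 89 → 11 → 10 → 5 → 25 → 10  (repeats 10)
base-8 happy: 406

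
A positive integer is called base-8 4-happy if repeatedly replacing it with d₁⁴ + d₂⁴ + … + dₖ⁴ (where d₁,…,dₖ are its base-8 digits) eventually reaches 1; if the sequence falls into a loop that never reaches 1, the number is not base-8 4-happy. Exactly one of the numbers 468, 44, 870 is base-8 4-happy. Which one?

468: 468 → 2673 → 1923 → 1458 → 2624 → 626 → 1314 → 544 → 257 → 257  — repeats 257 (not base-8 4-happy)
44: 44 → 881 → 1923 → 1458 → 2624 → 626 → 1314 → 544 → 257 → 257  — repeats 257 (not base-8 4-happy)
870: 870 → 2178 → 288 → 512 → 1  — reaches 1 (base-8 4-happy)

870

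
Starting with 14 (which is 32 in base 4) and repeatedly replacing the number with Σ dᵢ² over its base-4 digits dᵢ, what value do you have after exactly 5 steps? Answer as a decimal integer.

1

14 = (3,2)_4 → 3² + 2² = 13
13 = (3,1)_4 → 3² + 1² = 10
10 = (2,2)_4 → 2² + 2² = 8
8 = (2,0)_4 → 2² + 0² = 4
4 = (1,0)_4 → 1² + 0² = 1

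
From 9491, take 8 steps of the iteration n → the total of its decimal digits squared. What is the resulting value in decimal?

58

9491 → 9² + 4² + 9² + 1² = 179
179 → 1² + 7² + 9² = 131
131 → 1² + 3² + 1² = 11
11 → 1² + 1² = 2
2 → 2² = 4
4 → 4² = 16
16 → 1² + 6² = 37
37 → 3² + 7² = 58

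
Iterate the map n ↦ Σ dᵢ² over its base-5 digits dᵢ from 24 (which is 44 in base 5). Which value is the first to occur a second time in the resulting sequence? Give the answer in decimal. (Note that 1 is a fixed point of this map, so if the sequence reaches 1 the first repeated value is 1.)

24 = (4,4)_5 → 32
32 = (1,1,2)_5 → 6
6 = (1,1)_5 → 2
2 = (2)_5 → 4
4 = (4)_5 → 16
16 = (3,1)_5 → 10
10 = (2,0)_5 → 4  — 4 already appeared earlier.

4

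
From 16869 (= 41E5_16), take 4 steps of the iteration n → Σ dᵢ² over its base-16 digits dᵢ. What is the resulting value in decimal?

65

16869 = (4,1,14,5)_16 → 4² + 1² + 14² + 5² = 238
238 = (14,14)_16 → 14² + 14² = 392
392 = (1,8,8)_16 → 1² + 8² + 8² = 129
129 = (8,1)_16 → 8² + 1² = 65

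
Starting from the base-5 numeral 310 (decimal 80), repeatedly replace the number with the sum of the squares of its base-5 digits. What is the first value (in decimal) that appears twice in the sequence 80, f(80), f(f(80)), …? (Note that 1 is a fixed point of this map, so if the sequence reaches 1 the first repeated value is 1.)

80 = (3,1,0)_5 → 3² + 1² + 0² = 10
10 = (2,0)_5 → 2² + 0² = 4
4 = (4)_5 → 4² = 16
16 = (3,1)_5 → 3² + 1² = 10  — 10 already appeared earlier.

10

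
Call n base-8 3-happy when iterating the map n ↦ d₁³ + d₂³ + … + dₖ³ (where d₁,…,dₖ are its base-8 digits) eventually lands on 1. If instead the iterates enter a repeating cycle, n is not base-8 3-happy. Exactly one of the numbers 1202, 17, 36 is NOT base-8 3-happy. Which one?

1202: 1202 → 240 → 243 → 270 → 281 → 92 → 92  — repeats 92 (not base-8 3-happy)
17: 17 → 9 → 2 → 8 → 1  — reaches 1 (base-8 3-happy)
36: 36 → 128 → 8 → 1  — reaches 1 (base-8 3-happy)

1202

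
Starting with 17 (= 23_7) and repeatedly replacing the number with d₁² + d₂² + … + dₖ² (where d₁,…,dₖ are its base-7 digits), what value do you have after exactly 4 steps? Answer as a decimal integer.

17

17 = (2,3)_7 → 2² + 3² = 13
13 = (1,6)_7 → 1² + 6² = 37
37 = (5,2)_7 → 5² + 2² = 29
29 = (4,1)_7 → 4² + 1² = 17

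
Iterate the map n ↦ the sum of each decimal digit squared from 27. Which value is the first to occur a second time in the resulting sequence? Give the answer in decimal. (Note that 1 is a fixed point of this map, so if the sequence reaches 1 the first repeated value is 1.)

89

27 → 2² + 7² = 53
53 → 5² + 3² = 34
34 → 3² + 4² = 25
25 → 2² + 5² = 29
29 → 2² + 9² = 85
85 → 8² + 5² = 89
89 → 8² + 9² = 145
145 → 1² + 4² + 5² = 42
42 → 4² + 2² = 20
20 → 2² + 0² = 4
4 → 4² = 16
16 → 1² + 6² = 37
37 → 3² + 7² = 58
58 → 5² + 8² = 89  — 89 already appeared earlier.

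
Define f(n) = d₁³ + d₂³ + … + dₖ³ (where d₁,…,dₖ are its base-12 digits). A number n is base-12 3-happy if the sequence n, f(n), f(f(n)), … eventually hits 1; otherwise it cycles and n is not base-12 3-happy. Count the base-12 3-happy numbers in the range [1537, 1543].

1537: 1537 → 1513 → 1217 → 762 → 368 → 736 → 190 → 1028 → 856 → 1520 → 1728 → 1  — base-12 3-happy
1538: 1538 → 1520 → 1728 → 1  — base-12 3-happy
1539: 1539 → 1539  — not base-12 3-happy
1540: 1540 → 1576 → 2395 → 751 → 476 → 566 → 1366 → 1854 → 1217 → 762 → 368 → 736 → 190 → 1028 → 856 → 1520 → 1728 → 1  — base-12 3-happy
1541: 1541 → 1637 → 1520 → 1728 → 1  — base-12 3-happy
1542: 1542 → 1728 → 1  — base-12 3-happy
1543: 1543 → 1855 → 1344 → 793 → 342 → 288 → 8 → 512 → 755 → 1464 → 1008 → 343 → 415 → 1351 → 1136 → 1855  — not base-12 3-happy
base-12 3-happy: 1537, 1538, 1540, 1541, 1542

5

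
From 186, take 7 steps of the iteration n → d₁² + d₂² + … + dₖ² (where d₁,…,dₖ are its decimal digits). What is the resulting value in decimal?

89

186 → 1² + 8² + 6² = 101
101 → 1² + 0² + 1² = 2
2 → 2² = 4
4 → 4² = 16
16 → 1² + 6² = 37
37 → 3² + 7² = 58
58 → 5² + 8² = 89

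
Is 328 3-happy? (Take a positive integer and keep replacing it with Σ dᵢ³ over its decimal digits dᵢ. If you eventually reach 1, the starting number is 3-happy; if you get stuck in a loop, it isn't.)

328 → 3³ + 2³ + 8³ = 547
547 → 5³ + 4³ + 7³ = 532
532 → 5³ + 3³ + 2³ = 160
160 → 1³ + 6³ + 0³ = 217
217 → 2³ + 1³ + 7³ = 352
352 → 3³ + 5³ + 2³ = 160  — 160 already seen; the sequence cycles without reaching 1.

not 3-happy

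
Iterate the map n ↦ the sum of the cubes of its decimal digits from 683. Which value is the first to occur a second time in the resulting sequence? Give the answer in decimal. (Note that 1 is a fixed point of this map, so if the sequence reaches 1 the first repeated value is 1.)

683 → 6³ + 8³ + 3³ = 216 + 512 + 27 = 755
755 → 7³ + 5³ + 5³ = 343 + 125 + 125 = 593
593 → 5³ + 9³ + 3³ = 125 + 729 + 27 = 881
881 → 8³ + 8³ + 1³ = 512 + 512 + 1 = 1025
1025 → 1³ + 0³ + 2³ + 5³ = 1 + 0 + 8 + 125 = 134
134 → 1³ + 3³ + 4³ = 1 + 27 + 64 = 92
92 → 9³ + 2³ = 729 + 8 = 737
737 → 7³ + 3³ + 7³ = 343 + 27 + 343 = 713
713 → 7³ + 1³ + 3³ = 343 + 1 + 27 = 371
371 → 3³ + 7³ + 1³ = 27 + 343 + 1 = 371  — 371 already appeared earlier.

371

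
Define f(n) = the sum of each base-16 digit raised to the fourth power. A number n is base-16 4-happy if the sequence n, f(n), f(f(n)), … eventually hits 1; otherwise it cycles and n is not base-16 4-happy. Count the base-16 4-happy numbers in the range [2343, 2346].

2343: 2343 → 8978 → 114 → 2417 → 8963 → 178 → 14657 → 6899 → 60707 → 67074 → 1313 → 642 → 4128 → 17 → 2 → 16 → 1  (reaches 1)
2344: 2344 → 10673 → 21219 → 39138 → 49089 → 86003 → 101588 → 53650 → 35139 → 10994 → 60657 → 109778 → 59314 → 55474 → 47314 → 47314  (repeats 47314)
2345: 2345 → 13138 → 803 → 178 → 14657 → 6899 → 60707 → 67074 → 1313 → 642 → 4128 → 17 → 2 → 16 → 1  (reaches 1)
2346: 2346 → 16577 → 20993 → 642 → 4128 → 17 → 2 → 16 → 1  (reaches 1)
base-16 4-happy: 2343, 2345, 2346

3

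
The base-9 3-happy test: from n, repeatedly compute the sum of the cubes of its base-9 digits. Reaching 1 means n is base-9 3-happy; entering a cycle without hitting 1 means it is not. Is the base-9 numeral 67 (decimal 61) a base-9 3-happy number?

base-9 3-happy

61 = (6,7)_9 → 6³ + 7³ = 216 + 343 = 559
559 = (6,8,1)_9 → 6³ + 8³ + 1³ = 216 + 512 + 1 = 729
729 = (1,0,0,0)_9 → 1³ + 0³ + 0³ + 0³ = 1 + 0 + 0 + 0 = 1  — reached 1.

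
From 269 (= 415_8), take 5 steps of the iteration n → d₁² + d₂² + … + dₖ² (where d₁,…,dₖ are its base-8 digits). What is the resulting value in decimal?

20

269 = (4,1,5)_8 → 4² + 1² + 5² = 16 + 1 + 25 = 42
42 = (5,2)_8 → 5² + 2² = 25 + 4 = 29
29 = (3,5)_8 → 3² + 5² = 9 + 25 = 34
34 = (4,2)_8 → 4² + 2² = 16 + 4 = 20
20 = (2,4)_8 → 2² + 4² = 4 + 16 = 20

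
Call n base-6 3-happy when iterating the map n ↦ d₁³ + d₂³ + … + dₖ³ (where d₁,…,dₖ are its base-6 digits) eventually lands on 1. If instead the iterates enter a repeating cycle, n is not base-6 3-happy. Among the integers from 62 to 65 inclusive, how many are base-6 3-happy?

2

62: 62 → 73 → 9 → 28 → 128 → 62  — not base-6 3-happy
63: 63 → 92 → 43 → 3 → 27 → 91 → 36 → 1  — base-6 3-happy
64: 64 → 129 → 81 → 36 → 1  — base-6 3-happy
65: 65 → 190 → 190  — not base-6 3-happy
base-6 3-happy: 63, 64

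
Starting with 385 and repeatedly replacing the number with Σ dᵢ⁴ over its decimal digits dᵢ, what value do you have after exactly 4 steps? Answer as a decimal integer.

385 → 3⁴ + 8⁴ + 5⁴ = 81 + 4096 + 625 = 4802
4802 → 4⁴ + 8⁴ + 0⁴ + 2⁴ = 256 + 4096 + 0 + 16 = 4368
4368 → 4⁴ + 3⁴ + 6⁴ + 8⁴ = 256 + 81 + 1296 + 4096 = 5729
5729 → 5⁴ + 7⁴ + 2⁴ + 9⁴ = 625 + 2401 + 16 + 6561 = 9603

9603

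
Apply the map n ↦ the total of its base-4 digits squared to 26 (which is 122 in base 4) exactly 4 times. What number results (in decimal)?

4

26 = (1,2,2)_4 → 1² + 2² + 2² = 1 + 4 + 4 = 9
9 = (2,1)_4 → 2² + 1² = 4 + 1 = 5
5 = (1,1)_4 → 1² + 1² = 1 + 1 = 2
2 = (2)_4 → 2² = 4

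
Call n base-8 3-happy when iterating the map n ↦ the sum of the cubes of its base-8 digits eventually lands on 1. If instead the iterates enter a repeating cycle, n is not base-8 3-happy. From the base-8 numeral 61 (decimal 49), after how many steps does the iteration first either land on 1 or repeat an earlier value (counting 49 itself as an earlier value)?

8

49 = (6,1)_8 → 6³ + 1³ = 217
217 = (3,3,1)_8 → 3³ + 3³ + 1³ = 55
55 = (6,7)_8 → 6³ + 7³ = 559
559 = (1,0,5,7)_8 → 1³ + 0³ + 5³ + 7³ = 469
469 = (7,2,5)_8 → 7³ + 2³ + 5³ = 476
476 = (7,3,4)_8 → 7³ + 3³ + 4³ = 434
434 = (6,6,2)_8 → 6³ + 6³ + 2³ = 440
440 = (6,7,0)_8 → 6³ + 7³ + 0³ = 559  — 559 repeats.
That took 8 steps.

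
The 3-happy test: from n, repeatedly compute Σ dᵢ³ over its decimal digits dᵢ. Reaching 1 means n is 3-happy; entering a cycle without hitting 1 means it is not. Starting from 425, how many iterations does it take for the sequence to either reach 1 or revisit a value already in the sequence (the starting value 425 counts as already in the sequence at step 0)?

4

425 → 4³ + 2³ + 5³ = 64 + 8 + 125 = 197
197 → 1³ + 9³ + 7³ = 1 + 729 + 343 = 1073
1073 → 1³ + 0³ + 7³ + 3³ = 1 + 0 + 343 + 27 = 371
371 → 3³ + 7³ + 1³ = 27 + 343 + 1 = 371  — 371 repeats.
That took 4 steps.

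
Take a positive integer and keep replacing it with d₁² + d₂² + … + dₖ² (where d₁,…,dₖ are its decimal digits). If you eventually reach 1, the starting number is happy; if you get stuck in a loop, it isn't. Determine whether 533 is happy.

533 → 43
43 → 25
25 → 29
29 → 85
85 → 89
89 → 145
145 → 42
42 → 20
20 → 4
4 → 16
16 → 37
37 → 58
58 → 89  — 89 already seen; the sequence cycles without reaching 1.

not happy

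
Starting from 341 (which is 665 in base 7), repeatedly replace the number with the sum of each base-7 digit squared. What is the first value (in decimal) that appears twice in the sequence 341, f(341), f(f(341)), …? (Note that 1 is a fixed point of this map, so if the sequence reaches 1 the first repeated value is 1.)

341 = (6,6,5)_7 → 6² + 6² + 5² = 36 + 36 + 25 = 97
97 = (1,6,6)_7 → 1² + 6² + 6² = 1 + 36 + 36 = 73
73 = (1,3,3)_7 → 1² + 3² + 3² = 1 + 9 + 9 = 19
19 = (2,5)_7 → 2² + 5² = 4 + 25 = 29
29 = (4,1)_7 → 4² + 1² = 16 + 1 = 17
17 = (2,3)_7 → 2² + 3² = 4 + 9 = 13
13 = (1,6)_7 → 1² + 6² = 1 + 36 = 37
37 = (5,2)_7 → 5² + 2² = 25 + 4 = 29  — 29 already appeared earlier.

29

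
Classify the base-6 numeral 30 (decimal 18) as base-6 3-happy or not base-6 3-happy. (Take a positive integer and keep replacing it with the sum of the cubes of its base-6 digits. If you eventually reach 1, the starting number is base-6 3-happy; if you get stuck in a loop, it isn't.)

base-6 3-happy

18 = (3,0)_6 → 27
27 = (4,3)_6 → 91
91 = (2,3,1)_6 → 36
36 = (1,0,0)_6 → 1  — reached 1.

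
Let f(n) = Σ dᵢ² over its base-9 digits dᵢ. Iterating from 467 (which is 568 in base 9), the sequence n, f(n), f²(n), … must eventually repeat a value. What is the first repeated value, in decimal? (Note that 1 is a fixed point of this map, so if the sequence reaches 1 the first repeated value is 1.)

1

467 = (5,6,8)_9 → 125
125 = (1,4,8)_9 → 81
81 = (1,0,0)_9 → 1  — reached the fixed point 1.
1 → 1, so 1 is the first repeated value.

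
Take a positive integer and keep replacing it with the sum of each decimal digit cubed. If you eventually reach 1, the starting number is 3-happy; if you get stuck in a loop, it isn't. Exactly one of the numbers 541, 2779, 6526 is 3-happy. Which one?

541: 541 → 190 → 730 → 370 → 370  — repeats 370 (not 3-happy)
2779: 2779 → 1423 → 100 → 1  — reaches 1 (3-happy)
6526: 6526 → 565 → 466 → 496 → 1009 → 730 → 370 → 370  — repeats 370 (not 3-happy)

2779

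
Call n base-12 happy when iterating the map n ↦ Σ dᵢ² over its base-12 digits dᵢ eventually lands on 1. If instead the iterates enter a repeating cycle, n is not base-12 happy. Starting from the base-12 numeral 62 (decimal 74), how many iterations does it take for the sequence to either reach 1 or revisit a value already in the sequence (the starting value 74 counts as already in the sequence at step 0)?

74 = (6,2)_12 → 6² + 2² = 36 + 4 = 40
40 = (3,4)_12 → 3² + 4² = 9 + 16 = 25
25 = (2,1)_12 → 2² + 1² = 4 + 1 = 5
5 = (5)_12 → 5² = 25  — 25 repeats.
That took 4 steps.

4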